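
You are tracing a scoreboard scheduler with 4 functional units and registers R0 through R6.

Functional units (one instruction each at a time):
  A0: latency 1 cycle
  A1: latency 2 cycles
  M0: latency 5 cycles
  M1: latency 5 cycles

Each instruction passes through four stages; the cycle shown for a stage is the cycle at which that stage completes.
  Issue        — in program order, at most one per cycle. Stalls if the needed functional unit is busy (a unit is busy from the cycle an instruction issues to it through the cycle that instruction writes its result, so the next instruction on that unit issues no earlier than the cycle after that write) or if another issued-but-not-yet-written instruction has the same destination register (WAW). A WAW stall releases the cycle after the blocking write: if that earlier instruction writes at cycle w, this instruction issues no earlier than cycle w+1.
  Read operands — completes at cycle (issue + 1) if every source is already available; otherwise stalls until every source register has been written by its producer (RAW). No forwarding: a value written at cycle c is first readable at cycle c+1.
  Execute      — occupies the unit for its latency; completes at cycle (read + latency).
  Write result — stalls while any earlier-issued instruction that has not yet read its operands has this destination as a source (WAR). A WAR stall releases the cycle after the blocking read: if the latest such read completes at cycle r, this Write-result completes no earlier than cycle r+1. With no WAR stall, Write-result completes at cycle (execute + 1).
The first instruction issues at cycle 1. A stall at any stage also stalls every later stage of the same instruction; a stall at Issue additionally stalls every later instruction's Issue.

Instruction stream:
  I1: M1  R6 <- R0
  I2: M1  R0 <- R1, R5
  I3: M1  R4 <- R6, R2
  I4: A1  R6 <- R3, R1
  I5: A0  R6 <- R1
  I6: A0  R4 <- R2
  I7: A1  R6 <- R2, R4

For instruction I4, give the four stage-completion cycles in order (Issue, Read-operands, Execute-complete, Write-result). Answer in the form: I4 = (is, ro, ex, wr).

I4 = (18, 19, 21, 22)

cycle 1: I1 dispatched to M1
cycle 2: I1 operands ready
cycle 7: I1 complete
cycle 8: R6←I1
cycle 9: I2 dispatched to M1
cycle 10: I2 operands ready
cycle 15: I2 complete
cycle 16: R0←I2
cycle 17: I3 dispatched to M1
cycle 18: I3 operands ready; I4 dispatched to A1
cycle 19: I4 operands ready
cycle 21: I4 complete
cycle 22: R6←I4
cycle 23: I3 complete; I5 dispatched to A0
cycle 24: R4←I3; I5 operands ready
cycle 25: I5 complete
cycle 26: R6←I5
cycle 27: I6 dispatched to A0
cycle 28: I6 operands ready; I7 dispatched to A1
cycle 29: I6 complete
cycle 30: R4←I6
cycle 31: I7 operands ready
cycle 33: I7 complete
cycle 34: R6←I7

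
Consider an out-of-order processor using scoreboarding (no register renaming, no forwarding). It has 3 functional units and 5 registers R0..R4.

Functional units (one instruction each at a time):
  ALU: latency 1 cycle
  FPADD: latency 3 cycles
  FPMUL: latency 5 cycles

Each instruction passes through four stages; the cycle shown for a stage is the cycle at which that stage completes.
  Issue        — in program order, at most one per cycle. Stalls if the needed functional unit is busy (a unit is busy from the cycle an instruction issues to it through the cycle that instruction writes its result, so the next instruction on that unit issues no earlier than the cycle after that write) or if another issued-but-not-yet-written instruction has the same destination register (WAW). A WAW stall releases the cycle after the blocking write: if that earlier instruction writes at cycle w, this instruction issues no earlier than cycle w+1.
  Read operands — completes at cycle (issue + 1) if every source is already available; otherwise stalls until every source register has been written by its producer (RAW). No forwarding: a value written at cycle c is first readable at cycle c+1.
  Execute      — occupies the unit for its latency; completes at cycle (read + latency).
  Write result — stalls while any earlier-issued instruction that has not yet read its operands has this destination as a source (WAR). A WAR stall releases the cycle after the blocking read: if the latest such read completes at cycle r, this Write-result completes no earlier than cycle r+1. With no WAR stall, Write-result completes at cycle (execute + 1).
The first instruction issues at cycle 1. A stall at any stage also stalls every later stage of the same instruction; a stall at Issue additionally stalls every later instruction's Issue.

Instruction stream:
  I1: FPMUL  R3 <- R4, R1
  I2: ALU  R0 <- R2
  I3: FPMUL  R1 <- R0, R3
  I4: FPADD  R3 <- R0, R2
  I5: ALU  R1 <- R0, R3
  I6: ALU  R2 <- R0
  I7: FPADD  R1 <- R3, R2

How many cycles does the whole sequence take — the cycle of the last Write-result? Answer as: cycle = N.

I1: IS=1 RO=2 EX=7 WR=8
I2: IS=2 RO=3 EX=4 WR=5
I3: IS=9 RO=10 EX=15 WR=16  [struct: FPMUL busy until I1 writes@8]
I4: IS=10 RO=11 EX=14 WR=15
I5: IS=17 RO=18 EX=19 WR=20  [WAW R1: wait I3 write@16]
I6: IS=21 RO=22 EX=23 WR=24  [struct: ALU busy until I5 writes@20]
I7: IS=22 RO=25 EX=28 WR=29  [RAW R2: wait I6 write@24]

cycle = 29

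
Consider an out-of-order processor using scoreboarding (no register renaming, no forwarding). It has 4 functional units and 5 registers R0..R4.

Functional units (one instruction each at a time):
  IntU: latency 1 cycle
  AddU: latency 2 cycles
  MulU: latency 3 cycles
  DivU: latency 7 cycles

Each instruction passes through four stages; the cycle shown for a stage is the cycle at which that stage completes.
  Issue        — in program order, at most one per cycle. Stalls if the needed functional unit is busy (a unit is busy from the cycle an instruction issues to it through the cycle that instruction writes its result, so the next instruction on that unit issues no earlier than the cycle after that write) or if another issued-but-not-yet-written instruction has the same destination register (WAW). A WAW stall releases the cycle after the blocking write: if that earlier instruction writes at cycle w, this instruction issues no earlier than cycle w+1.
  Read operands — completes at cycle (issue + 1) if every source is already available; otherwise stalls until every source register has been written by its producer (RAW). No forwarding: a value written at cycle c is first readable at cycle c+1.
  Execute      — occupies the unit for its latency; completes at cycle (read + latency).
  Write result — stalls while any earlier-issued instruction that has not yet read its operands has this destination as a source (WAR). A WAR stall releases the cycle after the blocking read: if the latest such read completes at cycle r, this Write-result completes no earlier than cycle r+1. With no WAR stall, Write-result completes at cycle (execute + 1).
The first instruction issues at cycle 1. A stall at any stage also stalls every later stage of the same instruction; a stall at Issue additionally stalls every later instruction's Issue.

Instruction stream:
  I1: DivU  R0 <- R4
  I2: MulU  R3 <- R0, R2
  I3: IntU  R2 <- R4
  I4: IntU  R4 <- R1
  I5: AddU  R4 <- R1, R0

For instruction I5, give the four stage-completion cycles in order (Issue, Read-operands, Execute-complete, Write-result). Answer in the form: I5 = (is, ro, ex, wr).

I5 = (17, 18, 20, 21)

  I1 | 1 | 2 | 9 | 10
  I2 | 2 | 11 | 14 | 15   RAW R0: wait I1 write@10
  I3 | 3 | 4 | 5 | 12   WAR R2: wait I2 read@11
  I4 | 13 | 14 | 15 | 16   struct: IntU busy until I3 writes@12
  I5 | 17 | 18 | 20 | 21   WAW R4: wait I4 write@16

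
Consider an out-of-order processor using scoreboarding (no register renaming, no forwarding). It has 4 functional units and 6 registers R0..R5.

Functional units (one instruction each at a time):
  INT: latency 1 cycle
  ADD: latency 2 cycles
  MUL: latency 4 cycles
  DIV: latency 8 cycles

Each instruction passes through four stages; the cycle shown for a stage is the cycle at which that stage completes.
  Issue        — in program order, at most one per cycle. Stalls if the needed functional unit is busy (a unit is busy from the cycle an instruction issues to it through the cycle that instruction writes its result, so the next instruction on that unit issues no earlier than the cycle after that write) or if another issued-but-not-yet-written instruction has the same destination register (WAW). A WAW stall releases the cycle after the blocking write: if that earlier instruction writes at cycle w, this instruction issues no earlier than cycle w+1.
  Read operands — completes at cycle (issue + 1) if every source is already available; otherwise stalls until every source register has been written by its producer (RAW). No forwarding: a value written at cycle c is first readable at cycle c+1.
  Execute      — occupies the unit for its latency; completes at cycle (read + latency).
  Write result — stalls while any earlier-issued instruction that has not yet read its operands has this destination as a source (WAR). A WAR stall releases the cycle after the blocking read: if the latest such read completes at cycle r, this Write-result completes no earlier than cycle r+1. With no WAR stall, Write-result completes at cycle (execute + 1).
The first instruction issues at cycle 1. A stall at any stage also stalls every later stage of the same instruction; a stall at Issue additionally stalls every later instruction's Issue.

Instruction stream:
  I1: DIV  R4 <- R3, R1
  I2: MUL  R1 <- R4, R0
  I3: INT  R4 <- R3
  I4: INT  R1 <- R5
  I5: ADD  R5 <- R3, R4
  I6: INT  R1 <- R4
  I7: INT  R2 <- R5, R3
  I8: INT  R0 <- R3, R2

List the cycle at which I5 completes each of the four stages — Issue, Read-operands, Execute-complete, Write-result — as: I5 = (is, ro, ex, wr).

I5 = (19, 20, 22, 23)

cycle 1: I1 issues→DIV
cycle 2: I1 reads | I2 issues→MUL
cycle 10: I1 exec-done
cycle 11: I1 writes R4
cycle 12: I2 reads | I3 issues→INT
cycle 13: I3 reads
cycle 14: I3 exec-done
cycle 15: I3 writes R4
cycle 16: I2 exec-done
cycle 17: I2 writes R1
cycle 18: I4 issues→INT
cycle 19: I4 reads | I5 issues→ADD
cycle 20: I4 exec-done | I5 reads
cycle 21: I4 writes R1
cycle 22: I5 exec-done | I6 issues→INT
cycle 23: I5 writes R5 | I6 reads
cycle 24: I6 exec-done
cycle 25: I6 writes R1
cycle 26: I7 issues→INT
cycle 27: I7 reads
cycle 28: I7 exec-done
cycle 29: I7 writes R2
cycle 30: I8 issues→INT
cycle 31: I8 reads
cycle 32: I8 exec-done
cycle 33: I8 writes R0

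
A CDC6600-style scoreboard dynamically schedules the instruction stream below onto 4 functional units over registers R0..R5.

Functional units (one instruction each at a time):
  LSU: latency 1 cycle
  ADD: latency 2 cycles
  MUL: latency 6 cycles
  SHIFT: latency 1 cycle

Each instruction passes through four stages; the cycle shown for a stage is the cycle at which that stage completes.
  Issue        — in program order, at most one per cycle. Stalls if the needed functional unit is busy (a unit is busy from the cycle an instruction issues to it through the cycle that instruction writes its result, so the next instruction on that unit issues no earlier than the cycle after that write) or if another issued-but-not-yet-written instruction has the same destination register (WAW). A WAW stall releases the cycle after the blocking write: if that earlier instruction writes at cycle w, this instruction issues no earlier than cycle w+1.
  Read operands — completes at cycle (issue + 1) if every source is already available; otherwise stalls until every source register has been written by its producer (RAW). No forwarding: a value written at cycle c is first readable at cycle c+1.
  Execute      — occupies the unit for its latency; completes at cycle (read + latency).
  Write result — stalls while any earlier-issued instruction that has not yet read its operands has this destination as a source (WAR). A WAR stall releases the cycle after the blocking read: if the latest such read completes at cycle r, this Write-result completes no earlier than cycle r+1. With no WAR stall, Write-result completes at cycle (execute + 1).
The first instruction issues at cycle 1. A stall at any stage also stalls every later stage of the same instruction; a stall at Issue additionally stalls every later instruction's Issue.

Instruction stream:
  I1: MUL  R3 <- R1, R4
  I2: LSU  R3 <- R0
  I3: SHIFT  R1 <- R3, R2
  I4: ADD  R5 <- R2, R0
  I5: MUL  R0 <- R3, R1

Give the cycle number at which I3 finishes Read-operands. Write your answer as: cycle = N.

cycle = 14

cycle 1: I1 dispatched to MUL
cycle 2: I1 operands ready
cycle 8: I1 complete
cycle 9: R3←I1
cycle 10: I2 dispatched to LSU
cycle 11: I2 operands ready | I3 dispatched to SHIFT
cycle 12: I2 complete | I4 dispatched to ADD
cycle 13: R3←I2 | I4 operands ready | I5 dispatched to MUL
cycle 14: I3 operands ready
cycle 15: I3 complete | I4 complete
cycle 16: R1←I3 | R5←I4
cycle 17: I5 operands ready
cycle 23: I5 complete
cycle 24: R0←I5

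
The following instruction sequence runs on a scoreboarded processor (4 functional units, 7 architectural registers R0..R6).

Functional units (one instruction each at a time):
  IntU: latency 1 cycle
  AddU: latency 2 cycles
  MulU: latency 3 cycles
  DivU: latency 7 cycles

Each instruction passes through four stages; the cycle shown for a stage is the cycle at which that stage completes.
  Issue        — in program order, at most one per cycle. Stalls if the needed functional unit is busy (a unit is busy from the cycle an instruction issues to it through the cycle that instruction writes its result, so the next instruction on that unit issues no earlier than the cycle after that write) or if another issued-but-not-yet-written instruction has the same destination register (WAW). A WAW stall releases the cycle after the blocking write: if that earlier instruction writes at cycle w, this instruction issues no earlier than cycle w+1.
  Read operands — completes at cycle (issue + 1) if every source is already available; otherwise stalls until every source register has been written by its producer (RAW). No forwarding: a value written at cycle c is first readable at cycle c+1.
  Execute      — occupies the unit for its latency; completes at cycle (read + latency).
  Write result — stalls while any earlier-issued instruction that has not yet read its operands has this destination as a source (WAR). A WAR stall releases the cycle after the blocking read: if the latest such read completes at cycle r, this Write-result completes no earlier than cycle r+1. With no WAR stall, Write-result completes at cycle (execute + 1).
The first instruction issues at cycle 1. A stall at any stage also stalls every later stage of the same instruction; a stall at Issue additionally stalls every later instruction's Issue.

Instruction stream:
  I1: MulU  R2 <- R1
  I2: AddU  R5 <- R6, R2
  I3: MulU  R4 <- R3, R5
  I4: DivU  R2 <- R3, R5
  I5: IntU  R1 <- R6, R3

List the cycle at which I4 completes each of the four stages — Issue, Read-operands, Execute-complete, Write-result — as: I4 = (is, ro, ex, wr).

I1: IS=1 RO=2 EX=5 WR=6
I2: IS=2 RO=7 EX=9 WR=10  [RAW R2: wait I1 write@6]
I3: IS=7 RO=11 EX=14 WR=15  [struct: MulU busy until I1 writes@6; RAW R5: wait I2 write@10]
I4: IS=8 RO=11 EX=18 WR=19  [RAW R5: wait I2 write@10]
I5: IS=9 RO=10 EX=11 WR=12

I4 = (8, 11, 18, 19)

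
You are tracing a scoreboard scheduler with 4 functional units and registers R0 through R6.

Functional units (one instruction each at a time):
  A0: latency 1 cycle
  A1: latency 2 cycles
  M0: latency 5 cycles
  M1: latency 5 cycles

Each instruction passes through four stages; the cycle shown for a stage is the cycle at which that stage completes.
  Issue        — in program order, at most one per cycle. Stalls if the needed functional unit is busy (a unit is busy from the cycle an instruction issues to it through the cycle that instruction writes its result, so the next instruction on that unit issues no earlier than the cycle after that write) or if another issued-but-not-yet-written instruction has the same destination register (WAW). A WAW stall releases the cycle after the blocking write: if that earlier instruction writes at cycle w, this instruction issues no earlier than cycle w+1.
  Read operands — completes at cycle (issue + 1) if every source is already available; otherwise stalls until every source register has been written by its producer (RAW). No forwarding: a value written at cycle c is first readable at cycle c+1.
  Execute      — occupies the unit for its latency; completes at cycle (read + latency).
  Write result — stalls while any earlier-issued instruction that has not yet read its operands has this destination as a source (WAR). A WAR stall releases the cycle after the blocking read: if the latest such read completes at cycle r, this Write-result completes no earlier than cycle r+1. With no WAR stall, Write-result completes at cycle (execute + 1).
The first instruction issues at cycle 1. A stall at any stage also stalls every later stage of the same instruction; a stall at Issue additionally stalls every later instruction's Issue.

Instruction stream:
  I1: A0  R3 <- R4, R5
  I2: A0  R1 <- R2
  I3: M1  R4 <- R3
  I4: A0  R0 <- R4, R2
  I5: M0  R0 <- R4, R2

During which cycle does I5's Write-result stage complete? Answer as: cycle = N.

[1] I1 issues→A0
[2] I1 reads
[3] I1 exec-done
[4] I1 writes R3
[5] I2 issues→A0
[6] I2 reads; I3 issues→M1
[7] I2 exec-done; I3 reads
[8] I2 writes R1
[9] I4 issues→A0
[12] I3 exec-done
[13] I3 writes R4
[14] I4 reads
[15] I4 exec-done
[16] I4 writes R0
[17] I5 issues→M0
[18] I5 reads
[23] I5 exec-done
[24] I5 writes R0

cycle = 24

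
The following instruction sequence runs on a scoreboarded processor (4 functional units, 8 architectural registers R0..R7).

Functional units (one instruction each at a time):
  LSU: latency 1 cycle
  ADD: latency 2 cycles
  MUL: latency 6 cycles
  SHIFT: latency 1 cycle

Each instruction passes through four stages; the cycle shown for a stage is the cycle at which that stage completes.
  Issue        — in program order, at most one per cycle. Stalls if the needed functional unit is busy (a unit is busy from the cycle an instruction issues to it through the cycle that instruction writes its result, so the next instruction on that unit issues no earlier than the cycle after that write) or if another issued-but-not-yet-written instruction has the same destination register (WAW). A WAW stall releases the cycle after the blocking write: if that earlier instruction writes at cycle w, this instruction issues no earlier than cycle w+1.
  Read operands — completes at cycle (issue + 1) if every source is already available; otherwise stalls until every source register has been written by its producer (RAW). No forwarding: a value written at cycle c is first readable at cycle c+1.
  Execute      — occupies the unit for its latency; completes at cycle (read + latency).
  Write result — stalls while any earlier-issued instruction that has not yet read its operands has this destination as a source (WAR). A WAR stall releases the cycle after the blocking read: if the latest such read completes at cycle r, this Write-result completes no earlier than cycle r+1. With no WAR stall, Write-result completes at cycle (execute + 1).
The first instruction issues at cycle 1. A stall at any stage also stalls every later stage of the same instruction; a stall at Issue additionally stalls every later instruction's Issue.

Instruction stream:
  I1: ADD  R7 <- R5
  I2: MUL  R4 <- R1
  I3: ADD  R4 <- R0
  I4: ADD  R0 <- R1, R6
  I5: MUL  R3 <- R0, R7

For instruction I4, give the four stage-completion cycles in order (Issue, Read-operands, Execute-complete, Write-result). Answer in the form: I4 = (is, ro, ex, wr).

I4 = (16, 17, 19, 20)

[1] I1 issues→ADD
[2] I1 reads; I2 issues→MUL
[3] I2 reads
[4] I1 exec-done
[5] I1 writes R7
[9] I2 exec-done
[10] I2 writes R4
[11] I3 issues→ADD
[12] I3 reads
[14] I3 exec-done
[15] I3 writes R4
[16] I4 issues→ADD
[17] I4 reads; I5 issues→MUL
[19] I4 exec-done
[20] I4 writes R0
[21] I5 reads
[27] I5 exec-done
[28] I5 writes R3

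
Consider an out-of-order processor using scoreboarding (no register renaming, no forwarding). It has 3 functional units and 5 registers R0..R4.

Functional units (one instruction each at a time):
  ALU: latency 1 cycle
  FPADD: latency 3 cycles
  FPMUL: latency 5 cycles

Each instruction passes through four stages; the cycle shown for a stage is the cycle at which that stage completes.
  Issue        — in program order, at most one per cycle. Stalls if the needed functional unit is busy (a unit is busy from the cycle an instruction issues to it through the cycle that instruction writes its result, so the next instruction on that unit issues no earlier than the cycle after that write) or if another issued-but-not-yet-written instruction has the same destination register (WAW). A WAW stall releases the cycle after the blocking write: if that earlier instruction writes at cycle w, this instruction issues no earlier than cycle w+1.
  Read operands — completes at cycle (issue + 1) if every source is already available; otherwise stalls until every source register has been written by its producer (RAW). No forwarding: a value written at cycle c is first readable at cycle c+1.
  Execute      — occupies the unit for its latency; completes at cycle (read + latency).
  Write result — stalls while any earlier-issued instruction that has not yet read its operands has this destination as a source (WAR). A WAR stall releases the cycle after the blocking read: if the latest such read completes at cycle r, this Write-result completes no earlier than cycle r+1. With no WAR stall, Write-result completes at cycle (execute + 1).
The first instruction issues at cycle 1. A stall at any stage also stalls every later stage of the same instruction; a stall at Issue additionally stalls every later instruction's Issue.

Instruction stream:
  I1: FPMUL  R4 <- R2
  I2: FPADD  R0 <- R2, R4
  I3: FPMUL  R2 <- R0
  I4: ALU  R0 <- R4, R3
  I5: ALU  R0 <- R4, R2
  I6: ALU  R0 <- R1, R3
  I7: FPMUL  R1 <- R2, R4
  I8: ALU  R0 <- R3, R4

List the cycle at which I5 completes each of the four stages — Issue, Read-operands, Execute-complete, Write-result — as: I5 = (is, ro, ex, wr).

I5 = (18, 21, 22, 23)

I1 -> (1, 2, 7, 8)
I2 -> (2, 9, 12, 13)  // RAW R4: wait I1 write@8
I3 -> (9, 14, 19, 20)  // struct: FPMUL busy until I1 writes@8, RAW R0: wait I2 write@13
I4 -> (14, 15, 16, 17)  // WAW R0: wait I2 write@13
I5 -> (18, 21, 22, 23)  // struct: ALU busy until I4 writes@17, RAW R2: wait I3 write@20
I6 -> (24, 25, 26, 27)  // struct: ALU busy until I5 writes@23
I7 -> (25, 26, 31, 32)
I8 -> (28, 29, 30, 31)  // struct: ALU busy until I6 writes@27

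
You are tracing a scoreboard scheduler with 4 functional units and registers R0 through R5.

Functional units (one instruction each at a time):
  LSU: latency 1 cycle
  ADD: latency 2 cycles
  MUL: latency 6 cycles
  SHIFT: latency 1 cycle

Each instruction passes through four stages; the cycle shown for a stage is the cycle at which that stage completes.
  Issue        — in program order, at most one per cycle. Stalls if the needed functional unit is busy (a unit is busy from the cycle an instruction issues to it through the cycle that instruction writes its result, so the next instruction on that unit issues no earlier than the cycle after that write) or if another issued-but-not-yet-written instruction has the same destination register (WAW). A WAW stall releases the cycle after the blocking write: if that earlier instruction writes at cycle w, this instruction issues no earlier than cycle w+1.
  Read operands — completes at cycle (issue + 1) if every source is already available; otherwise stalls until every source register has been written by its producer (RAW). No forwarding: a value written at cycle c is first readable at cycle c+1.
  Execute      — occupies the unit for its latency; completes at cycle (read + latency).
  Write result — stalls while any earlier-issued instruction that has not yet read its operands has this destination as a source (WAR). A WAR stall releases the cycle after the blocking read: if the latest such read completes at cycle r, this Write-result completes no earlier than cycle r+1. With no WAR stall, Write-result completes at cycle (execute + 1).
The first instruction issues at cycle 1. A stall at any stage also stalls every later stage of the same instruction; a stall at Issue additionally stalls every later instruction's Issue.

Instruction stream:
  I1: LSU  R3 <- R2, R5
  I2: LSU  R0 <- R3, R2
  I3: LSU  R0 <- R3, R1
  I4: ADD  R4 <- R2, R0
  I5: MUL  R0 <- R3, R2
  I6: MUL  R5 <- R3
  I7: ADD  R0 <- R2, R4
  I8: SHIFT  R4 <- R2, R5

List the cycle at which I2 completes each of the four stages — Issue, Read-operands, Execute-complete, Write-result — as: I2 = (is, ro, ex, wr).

I2 = (5, 6, 7, 8)

I1  is:1  ro:2  ex:3  wr:4
I2  is:5  ro:6  ex:7  wr:8  — struct: LSU busy until I1 writes@4
I3  is:9  ro:10  ex:11  wr:12  — struct: LSU busy until I2 writes@8
I4  is:10  ro:13  ex:15  wr:16  — RAW R0: wait I3 write@12
I5  is:13  ro:14  ex:20  wr:21  — WAW R0: wait I3 write@12
I6  is:22  ro:23  ex:29  wr:30  — struct: MUL busy until I5 writes@21
I7  is:23  ro:24  ex:26  wr:27
I8  is:24  ro:31  ex:32  wr:33  — RAW R5: wait I6 write@30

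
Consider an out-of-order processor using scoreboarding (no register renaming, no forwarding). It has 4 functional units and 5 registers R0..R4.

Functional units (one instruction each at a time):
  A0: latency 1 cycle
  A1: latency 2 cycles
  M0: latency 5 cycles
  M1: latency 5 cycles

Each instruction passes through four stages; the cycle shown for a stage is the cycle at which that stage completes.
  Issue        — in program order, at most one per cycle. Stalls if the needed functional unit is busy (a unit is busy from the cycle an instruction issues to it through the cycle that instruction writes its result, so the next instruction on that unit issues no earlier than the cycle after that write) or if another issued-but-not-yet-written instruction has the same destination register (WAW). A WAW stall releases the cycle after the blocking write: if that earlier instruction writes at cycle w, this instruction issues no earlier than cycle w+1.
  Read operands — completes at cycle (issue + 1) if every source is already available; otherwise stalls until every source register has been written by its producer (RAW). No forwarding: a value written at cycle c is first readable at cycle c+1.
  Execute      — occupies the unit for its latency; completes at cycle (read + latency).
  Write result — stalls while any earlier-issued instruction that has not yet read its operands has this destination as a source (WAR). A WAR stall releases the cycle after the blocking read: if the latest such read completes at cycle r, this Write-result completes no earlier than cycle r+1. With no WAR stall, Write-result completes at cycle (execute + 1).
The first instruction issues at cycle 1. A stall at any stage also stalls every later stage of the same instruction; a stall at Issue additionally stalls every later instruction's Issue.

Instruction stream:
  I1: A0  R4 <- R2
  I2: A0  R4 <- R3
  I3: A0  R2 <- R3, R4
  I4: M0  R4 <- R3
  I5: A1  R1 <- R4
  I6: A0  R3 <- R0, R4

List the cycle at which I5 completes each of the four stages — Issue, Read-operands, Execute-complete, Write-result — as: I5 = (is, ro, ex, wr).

1) issue 1, read 2, done 3, write 4
2) issue 5, read 6, done 7, write 8  <struct: A0 busy until I1 writes@4>
3) issue 9, read 10, done 11, write 12  <struct: A0 busy until I2 writes@8>
4) issue 10, read 11, done 16, write 17
5) issue 11, read 18, done 20, write 21  <RAW R4: wait I4 write@17>
6) issue 13, read 18, done 19, write 20  <struct: A0 busy until I3 writes@12 / RAW R4: wait I4 write@17>

I5 = (11, 18, 20, 21)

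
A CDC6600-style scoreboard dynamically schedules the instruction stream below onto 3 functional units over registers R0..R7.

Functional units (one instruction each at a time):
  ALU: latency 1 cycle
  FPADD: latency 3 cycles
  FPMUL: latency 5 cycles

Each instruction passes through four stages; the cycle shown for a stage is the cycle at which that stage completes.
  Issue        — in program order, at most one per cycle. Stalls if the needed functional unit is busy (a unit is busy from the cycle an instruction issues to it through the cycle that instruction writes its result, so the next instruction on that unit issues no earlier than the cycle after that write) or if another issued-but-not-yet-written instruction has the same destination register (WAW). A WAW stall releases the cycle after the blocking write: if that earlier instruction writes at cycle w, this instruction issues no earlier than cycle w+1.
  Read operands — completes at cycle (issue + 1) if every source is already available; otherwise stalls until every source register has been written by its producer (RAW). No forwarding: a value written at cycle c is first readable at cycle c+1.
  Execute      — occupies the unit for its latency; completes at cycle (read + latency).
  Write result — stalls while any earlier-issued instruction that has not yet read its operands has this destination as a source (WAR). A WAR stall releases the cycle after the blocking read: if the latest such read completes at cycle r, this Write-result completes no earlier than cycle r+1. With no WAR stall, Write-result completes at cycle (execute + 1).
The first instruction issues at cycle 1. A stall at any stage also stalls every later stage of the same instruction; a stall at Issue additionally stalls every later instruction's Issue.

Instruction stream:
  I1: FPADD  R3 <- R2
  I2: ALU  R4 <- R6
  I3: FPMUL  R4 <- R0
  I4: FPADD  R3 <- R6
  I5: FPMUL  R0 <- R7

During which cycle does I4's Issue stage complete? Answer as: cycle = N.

t=1  I1 dispatched to FPADD
t=2  I1 operands ready; I2 dispatched to ALU
t=3  I2 operands ready
t=4  I2 complete
t=5  I1 complete; R4←I2
t=6  R3←I1; I3 dispatched to FPMUL
t=7  I3 operands ready; I4 dispatched to FPADD
t=8  I4 operands ready
t=11  I4 complete
t=12  I3 complete; R3←I4
t=13  R4←I3
t=14  I5 dispatched to FPMUL
t=15  I5 operands ready
t=20  I5 complete
t=21  R0←I5

cycle = 7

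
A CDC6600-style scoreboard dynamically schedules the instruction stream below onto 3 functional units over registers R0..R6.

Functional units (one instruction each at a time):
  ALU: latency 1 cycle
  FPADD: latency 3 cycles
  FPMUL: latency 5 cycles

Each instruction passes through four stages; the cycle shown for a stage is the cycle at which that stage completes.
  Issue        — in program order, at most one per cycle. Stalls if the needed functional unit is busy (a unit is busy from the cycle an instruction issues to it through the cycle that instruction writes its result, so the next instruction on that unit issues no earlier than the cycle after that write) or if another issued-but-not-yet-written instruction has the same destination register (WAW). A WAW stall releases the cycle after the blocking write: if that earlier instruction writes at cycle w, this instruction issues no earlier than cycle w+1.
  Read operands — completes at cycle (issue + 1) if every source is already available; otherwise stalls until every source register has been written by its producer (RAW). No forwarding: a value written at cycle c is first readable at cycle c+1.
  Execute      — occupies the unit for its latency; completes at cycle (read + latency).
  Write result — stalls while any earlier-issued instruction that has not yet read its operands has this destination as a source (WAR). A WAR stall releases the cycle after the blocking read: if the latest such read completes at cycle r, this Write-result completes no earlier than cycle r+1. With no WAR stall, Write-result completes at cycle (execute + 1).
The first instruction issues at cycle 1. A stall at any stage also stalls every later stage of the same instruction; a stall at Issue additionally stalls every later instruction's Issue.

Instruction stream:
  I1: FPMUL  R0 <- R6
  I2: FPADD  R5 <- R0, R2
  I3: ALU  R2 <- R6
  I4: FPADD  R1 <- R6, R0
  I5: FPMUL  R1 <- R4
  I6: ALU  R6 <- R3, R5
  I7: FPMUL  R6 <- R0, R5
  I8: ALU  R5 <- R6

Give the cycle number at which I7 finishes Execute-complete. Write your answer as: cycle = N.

cycle = 34

[1] I1 dispatched to FPMUL
[2] I1 operands ready · I2 dispatched to FPADD
[3] I3 dispatched to ALU
[4] I3 operands ready
[5] I3 complete
[7] I1 complete
[8] R0←I1
[9] I2 operands ready
[10] R2←I3
[12] I2 complete
[13] R5←I2
[14] I4 dispatched to FPADD
[15] I4 operands ready
[18] I4 complete
[19] R1←I4
[20] I5 dispatched to FPMUL
[21] I5 operands ready · I6 dispatched to ALU
[22] I6 operands ready
[23] I6 complete
[24] R6←I6
[26] I5 complete
[27] R1←I5
[28] I7 dispatched to FPMUL
[29] I7 operands ready · I8 dispatched to ALU
[34] I7 complete
[35] R6←I7
[36] I8 operands ready
[37] I8 complete
[38] R5←I8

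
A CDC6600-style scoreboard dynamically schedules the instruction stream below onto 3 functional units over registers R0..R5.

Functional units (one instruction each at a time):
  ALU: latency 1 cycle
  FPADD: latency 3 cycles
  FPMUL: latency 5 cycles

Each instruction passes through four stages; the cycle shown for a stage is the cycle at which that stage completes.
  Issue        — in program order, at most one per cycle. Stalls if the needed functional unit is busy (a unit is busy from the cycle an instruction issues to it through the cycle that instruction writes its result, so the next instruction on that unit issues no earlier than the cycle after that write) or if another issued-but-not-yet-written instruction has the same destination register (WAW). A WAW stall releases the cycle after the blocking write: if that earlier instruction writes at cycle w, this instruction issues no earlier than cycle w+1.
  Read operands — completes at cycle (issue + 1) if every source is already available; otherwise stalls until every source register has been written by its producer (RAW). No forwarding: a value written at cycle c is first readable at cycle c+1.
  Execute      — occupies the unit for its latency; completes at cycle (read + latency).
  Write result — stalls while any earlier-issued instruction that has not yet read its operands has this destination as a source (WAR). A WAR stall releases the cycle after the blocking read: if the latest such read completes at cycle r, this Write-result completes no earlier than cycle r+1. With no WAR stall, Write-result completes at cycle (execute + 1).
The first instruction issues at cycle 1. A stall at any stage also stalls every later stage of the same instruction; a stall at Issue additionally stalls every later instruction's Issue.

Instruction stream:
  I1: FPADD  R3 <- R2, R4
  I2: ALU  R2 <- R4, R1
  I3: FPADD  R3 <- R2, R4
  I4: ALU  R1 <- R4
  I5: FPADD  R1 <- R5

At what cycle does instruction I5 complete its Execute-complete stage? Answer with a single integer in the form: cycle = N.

cycle = 17

I1 -> (1, 2, 5, 6)
I2 -> (2, 3, 4, 5)
I3 -> (7, 8, 11, 12)  // struct: FPADD busy until I1 writes@6
I4 -> (8, 9, 10, 11)
I5 -> (13, 14, 17, 18)  // struct: FPADD busy until I3 writes@12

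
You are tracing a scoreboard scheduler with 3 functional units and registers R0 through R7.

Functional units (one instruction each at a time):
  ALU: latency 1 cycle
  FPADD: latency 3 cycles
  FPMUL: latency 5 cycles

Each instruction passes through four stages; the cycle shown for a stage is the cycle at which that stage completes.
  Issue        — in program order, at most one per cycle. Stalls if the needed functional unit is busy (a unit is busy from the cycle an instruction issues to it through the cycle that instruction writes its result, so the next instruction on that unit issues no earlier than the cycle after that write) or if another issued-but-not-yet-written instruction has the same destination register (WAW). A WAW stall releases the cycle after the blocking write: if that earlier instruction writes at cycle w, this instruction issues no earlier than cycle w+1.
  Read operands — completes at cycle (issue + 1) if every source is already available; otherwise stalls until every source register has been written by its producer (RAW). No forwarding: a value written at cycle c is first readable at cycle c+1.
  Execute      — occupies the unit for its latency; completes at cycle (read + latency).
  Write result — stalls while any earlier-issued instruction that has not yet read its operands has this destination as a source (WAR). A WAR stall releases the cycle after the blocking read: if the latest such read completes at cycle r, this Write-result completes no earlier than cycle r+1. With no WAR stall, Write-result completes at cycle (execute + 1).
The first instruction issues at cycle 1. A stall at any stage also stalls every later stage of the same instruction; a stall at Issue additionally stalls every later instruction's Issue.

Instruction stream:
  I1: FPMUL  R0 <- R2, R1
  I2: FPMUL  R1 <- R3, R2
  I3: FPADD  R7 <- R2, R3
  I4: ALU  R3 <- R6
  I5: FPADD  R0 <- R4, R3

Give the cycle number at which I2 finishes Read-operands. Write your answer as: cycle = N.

cycle 1: I1 dispatched to FPMUL
cycle 2: I1 operands ready
cycle 7: I1 complete
cycle 8: R0←I1
cycle 9: I2 dispatched to FPMUL
cycle 10: I2 operands ready | I3 dispatched to FPADD
cycle 11: I3 operands ready | I4 dispatched to ALU
cycle 12: I4 operands ready
cycle 13: I4 complete
cycle 14: I3 complete | R3←I4
cycle 15: I2 complete | R7←I3
cycle 16: R1←I2 | I5 dispatched to FPADD
cycle 17: I5 operands ready
cycle 20: I5 complete
cycle 21: R0←I5

cycle = 10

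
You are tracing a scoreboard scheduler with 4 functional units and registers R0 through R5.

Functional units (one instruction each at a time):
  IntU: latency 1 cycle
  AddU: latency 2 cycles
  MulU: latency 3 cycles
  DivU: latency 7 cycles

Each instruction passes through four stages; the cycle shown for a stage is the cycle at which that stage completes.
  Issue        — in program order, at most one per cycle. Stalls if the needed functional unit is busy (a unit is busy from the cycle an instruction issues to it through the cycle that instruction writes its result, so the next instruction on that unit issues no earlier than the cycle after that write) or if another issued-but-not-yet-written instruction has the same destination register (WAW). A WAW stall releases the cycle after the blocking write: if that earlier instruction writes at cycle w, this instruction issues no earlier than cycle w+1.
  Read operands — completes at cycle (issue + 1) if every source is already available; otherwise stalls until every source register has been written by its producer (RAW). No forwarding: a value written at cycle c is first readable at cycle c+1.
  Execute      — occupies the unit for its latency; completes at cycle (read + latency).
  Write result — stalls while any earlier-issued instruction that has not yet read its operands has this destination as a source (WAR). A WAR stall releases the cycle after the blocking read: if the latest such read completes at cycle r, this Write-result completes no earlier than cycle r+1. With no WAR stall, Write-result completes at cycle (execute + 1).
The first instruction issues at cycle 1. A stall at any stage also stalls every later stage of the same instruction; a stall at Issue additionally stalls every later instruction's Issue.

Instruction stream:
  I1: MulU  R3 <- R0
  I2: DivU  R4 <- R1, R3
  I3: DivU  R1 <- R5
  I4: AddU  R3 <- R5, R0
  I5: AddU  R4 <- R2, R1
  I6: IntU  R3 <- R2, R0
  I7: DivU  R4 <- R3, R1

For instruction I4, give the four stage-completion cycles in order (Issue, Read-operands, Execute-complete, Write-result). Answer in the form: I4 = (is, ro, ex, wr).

[1] issue I1 (MulU)
[2] I1 read-ops | issue I2 (DivU)
[5] I1 finished on MulU
[6] I1→R3
[7] I2 read-ops
[14] I2 finished on DivU
[15] I2→R4
[16] issue I3 (DivU)
[17] I3 read-ops | issue I4 (AddU)
[18] I4 read-ops
[20] I4 finished on AddU
[21] I4→R3
[22] issue I5 (AddU)
[23] issue I6 (IntU)
[24] I3 finished on DivU | I6 read-ops
[25] I3→R1 | I6 finished on IntU
[26] I5 read-ops | I6→R3
[28] I5 finished on AddU
[29] I5→R4
[30] issue I7 (DivU)
[31] I7 read-ops
[38] I7 finished on DivU
[39] I7→R4

I4 = (17, 18, 20, 21)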